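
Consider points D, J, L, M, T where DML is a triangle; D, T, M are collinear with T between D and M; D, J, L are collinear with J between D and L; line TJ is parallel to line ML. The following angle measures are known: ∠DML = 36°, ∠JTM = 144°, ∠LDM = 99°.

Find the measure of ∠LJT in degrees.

∠LJT = 135°

1. ∠DLM = 45°  [△DML]
2. ∠DJT = 45°  [TJ∥ML, corresponding at J]
3. ∠LJT = 135°  [linear pair at J on DL]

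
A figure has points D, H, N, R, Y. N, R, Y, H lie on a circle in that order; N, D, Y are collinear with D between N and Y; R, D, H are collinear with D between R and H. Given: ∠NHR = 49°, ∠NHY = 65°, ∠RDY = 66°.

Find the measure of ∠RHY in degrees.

∠RHY = 16°

1. ∠NYR = 49°  [same arc NR]
2. ∠NRY = 115°  [cyclic NRYH, opposite ∠R+∠H]
3. ∠RNY = 16°  [△NRY]
4. ∠RHY = 16°  [same arc RY]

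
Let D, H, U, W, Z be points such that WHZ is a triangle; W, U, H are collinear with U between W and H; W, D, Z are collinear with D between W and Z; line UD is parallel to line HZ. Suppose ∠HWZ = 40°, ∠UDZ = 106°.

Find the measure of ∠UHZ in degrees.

∠UHZ = 66°

1. ∠DWU = 40°  [U on WH, D on WZ]
2. ∠UDW = 74°  [linear pair at D on WZ]
3. ∠DUW = 66°  [△WUD]
4. ∠DUH = 114°  [linear pair at U on WH]
5. ∠UHZ = 66°  [UD∥HZ, co-interior at H–U]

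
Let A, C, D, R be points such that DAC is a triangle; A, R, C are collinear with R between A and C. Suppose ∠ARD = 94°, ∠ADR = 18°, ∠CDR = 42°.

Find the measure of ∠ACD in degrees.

1. ∠CRD = 86°  [linear pair at R on AC]
2. ∠DCR = 52°  [△DRC]
3. ∠ACD = 52°  [R on ray CA]

∠ACD = 52°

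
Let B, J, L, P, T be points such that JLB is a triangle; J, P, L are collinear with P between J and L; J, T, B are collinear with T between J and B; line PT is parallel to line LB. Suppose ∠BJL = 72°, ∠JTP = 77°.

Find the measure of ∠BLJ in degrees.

∠BLJ = 31°

1. ∠PJT = 72°  [P on JL, T on JB]
2. ∠JPT = 31°  [△JPT]
3. ∠BLJ = 31°  [PT∥LB, corresponding at P]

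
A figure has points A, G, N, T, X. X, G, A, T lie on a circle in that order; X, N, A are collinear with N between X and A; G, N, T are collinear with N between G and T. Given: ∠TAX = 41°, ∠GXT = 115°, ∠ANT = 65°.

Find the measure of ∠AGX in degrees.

1. ∠TGX = 41°  [same arc XT]
2. ∠GTX = 24°  [△XGT]
3. ∠GNX = 65°  [vertical angles at N]
4. ∠AXG = 74°  [△XNG]
5. ∠GAX = 24°  [same arc XG]
6. ∠AGX = 82°  [△XGA]

∠AGX = 82°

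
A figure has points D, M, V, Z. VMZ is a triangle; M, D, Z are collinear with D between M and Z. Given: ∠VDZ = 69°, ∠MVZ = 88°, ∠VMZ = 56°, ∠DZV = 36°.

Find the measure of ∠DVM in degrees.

∠DVM = 13°

1. ∠MDV = 111°  [linear pair at D on MZ]
2. ∠DMV = 56°  [D on ray MZ]
3. ∠DVM = 13°  [△VMD]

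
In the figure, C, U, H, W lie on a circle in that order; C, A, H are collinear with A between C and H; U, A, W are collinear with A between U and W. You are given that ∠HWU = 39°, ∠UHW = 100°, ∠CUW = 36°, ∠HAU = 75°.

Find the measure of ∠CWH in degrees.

1. ∠HUW = 41°  [△UHW]
2. ∠CHW = 36°  [same arc CW]
3. ∠HCW = 41°  [same arc HW]
4. ∠CWH = 103°  [△CHW]

∠CWH = 103°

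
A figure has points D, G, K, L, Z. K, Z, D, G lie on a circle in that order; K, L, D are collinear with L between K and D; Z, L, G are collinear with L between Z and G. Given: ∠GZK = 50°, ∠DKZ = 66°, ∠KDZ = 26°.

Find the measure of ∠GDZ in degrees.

∠GDZ = 76°

1. ∠KGZ = 26°  [same arc KZ]
2. ∠GKZ = 104°  [△KZG]
3. ∠GDZ = 76°  [cyclic KZDG, opposite ∠K+∠D]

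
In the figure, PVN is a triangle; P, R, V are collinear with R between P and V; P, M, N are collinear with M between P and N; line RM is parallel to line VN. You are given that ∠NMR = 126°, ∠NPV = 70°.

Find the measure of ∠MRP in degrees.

1. ∠PMR = 54°  [linear pair at M on PN]
2. ∠MPR = 70°  [R on PV, M on PN]
3. ∠MRP = 56°  [△PRM]

∠MRP = 56°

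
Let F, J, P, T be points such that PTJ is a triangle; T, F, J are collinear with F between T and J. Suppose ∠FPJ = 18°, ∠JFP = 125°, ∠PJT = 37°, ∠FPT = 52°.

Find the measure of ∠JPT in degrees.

1. ∠PFT = 55°  [linear pair at F on TJ]
2. ∠FTP = 73°  [△PTF]
3. ∠JTP = 73°  [F on ray TJ]
4. ∠JPT = 70°  [△PTJ]

∠JPT = 70°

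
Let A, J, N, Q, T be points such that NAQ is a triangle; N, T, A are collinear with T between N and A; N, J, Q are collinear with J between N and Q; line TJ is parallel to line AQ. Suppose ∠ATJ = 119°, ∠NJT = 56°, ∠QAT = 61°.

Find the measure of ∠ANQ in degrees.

1. ∠JTN = 61°  [linear pair at T on NA]
2. ∠JNT = 63°  [△NTJ]
3. ∠ANQ = 63°  [T on NA, J on NQ]

∠ANQ = 63°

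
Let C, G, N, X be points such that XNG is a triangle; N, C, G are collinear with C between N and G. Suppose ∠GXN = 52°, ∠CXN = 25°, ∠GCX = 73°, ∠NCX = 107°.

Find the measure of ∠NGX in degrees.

1. ∠CNX = 48°  [△XNC]
2. ∠GNX = 48°  [C on ray NG]
3. ∠NGX = 80°  [△XNG]

∠NGX = 80°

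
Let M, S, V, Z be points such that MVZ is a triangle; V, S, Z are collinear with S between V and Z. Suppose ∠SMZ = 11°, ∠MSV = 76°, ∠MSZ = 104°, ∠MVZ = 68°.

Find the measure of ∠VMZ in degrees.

∠VMZ = 47°

1. ∠MZS = 65°  [△MSZ]
2. ∠MZV = 65°  [S on ray ZV]
3. ∠VMZ = 47°  [△MVZ]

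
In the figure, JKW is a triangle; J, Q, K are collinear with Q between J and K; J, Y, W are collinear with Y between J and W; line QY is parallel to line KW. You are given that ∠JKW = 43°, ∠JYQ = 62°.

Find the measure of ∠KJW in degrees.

1. ∠JQY = 43°  [QY∥KW, corresponding at Q]
2. ∠QJY = 75°  [△JQY]
3. ∠KJW = 75°  [Q on JK, Y on JW]

∠KJW = 75°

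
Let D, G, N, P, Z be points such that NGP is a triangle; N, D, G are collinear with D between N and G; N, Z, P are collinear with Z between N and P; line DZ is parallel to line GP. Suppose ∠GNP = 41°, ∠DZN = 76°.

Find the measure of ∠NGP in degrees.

∠NGP = 63°

1. ∠DNZ = 41°  [D on NG, Z on NP]
2. ∠NDZ = 63°  [△NDZ]
3. ∠NGP = 63°  [DZ∥GP, corresponding at D]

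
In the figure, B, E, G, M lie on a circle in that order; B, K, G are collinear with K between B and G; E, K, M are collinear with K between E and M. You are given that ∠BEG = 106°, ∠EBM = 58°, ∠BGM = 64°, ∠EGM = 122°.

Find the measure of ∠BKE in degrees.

1. ∠BMG = 74°  [cyclic BEGM, opposite ∠E+∠M]
2. ∠BEM = 64°  [same arc BM]
3. ∠GBM = 42°  [△BGM]
4. ∠BME = 58°  [△BEM]
5. ∠GEM = 42°  [same arc GM]
6. ∠BGE = 58°  [same arc BE]
7. ∠EKG = 80°  [△EKG]
8. ∠BKE = 100°  [linear pair at K on BG]

∠BKE = 100°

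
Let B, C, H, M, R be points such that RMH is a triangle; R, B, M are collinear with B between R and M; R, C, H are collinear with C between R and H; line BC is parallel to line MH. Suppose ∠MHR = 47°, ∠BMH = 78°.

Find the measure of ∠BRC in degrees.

1. ∠HMR = 78°  [B on ray MR]
2. ∠HRM = 55°  [△RMH]
3. ∠BRC = 55°  [B on RM, C on RH]

∠BRC = 55°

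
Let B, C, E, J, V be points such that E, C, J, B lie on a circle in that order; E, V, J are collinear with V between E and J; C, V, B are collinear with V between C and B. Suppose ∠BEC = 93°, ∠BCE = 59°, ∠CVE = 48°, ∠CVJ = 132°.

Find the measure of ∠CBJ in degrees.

1. ∠BJE = 59°  [same arc EB]
2. ∠BVJ = 48°  [vertical angles at V]
3. ∠CBJ = 73°  [△JVB]

∠CBJ = 73°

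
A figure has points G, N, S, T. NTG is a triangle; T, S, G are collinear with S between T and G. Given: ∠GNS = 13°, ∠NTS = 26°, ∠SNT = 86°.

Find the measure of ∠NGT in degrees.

∠NGT = 55°

1. ∠NST = 68°  [△NTS]
2. ∠GSN = 112°  [linear pair at S on TG]
3. ∠NGS = 55°  [△NSG]
4. ∠NGT = 55°  [S on ray GT]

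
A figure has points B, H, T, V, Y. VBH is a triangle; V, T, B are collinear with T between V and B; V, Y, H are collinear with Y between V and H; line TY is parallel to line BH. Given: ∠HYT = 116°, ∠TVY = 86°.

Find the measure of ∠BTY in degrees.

∠BTY = 150°

1. ∠TYV = 64°  [linear pair at Y on VH]
2. ∠VTY = 30°  [△VTY]
3. ∠BTY = 150°  [linear pair at T on VB]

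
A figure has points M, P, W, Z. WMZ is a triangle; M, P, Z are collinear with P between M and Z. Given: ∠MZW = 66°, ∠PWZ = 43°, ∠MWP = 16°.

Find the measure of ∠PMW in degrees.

∠PMW = 55°

1. ∠PZW = 66°  [P on ray ZM]
2. ∠WPZ = 71°  [△WPZ]
3. ∠MPW = 109°  [linear pair at P on MZ]
4. ∠PMW = 55°  [△WMP]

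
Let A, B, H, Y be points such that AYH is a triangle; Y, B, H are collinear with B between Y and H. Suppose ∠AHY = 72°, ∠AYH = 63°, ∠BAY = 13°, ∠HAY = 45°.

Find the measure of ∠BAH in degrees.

1. ∠AHB = 72°  [B on ray HY]
2. ∠AYB = 63°  [B on ray YH]
3. ∠ABY = 104°  [△AYB]
4. ∠ABH = 76°  [linear pair at B on YH]
5. ∠BAH = 32°  [△ABH]

∠BAH = 32°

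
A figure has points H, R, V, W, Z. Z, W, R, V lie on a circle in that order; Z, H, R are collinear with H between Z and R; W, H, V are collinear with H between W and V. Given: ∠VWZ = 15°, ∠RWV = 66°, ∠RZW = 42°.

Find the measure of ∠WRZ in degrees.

1. ∠WHZ = 123°  [△ZHW]
2. ∠RHW = 57°  [linear pair at H on ZR]
3. ∠WRZ = 57°  [△WHR]

∠WRZ = 57°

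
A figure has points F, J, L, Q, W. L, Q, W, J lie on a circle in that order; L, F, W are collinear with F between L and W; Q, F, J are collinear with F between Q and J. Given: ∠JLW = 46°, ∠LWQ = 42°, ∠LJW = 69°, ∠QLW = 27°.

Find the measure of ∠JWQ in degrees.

1. ∠JQW = 46°  [same arc WJ]
2. ∠QJW = 27°  [same arc QW]
3. ∠JWQ = 107°  [△QWJ]

∠JWQ = 107°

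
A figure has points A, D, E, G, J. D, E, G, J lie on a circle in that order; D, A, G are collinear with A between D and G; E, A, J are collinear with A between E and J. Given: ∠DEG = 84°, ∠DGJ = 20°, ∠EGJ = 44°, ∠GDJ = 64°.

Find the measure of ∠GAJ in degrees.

1. ∠GEJ = 64°  [same arc GJ]
2. ∠EJG = 72°  [△EGJ]
3. ∠GAJ = 88°  [△GAJ]

∠GAJ = 88°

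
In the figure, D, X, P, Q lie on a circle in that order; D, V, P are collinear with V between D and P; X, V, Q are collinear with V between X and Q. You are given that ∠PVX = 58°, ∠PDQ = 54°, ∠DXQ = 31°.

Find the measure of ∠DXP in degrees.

1. ∠DVX = 122°  [linear pair at V on DP]
2. ∠PXQ = 54°  [same arc PQ]
3. ∠PDX = 27°  [△DVX]
4. ∠DPX = 68°  [△XVP]
5. ∠DXP = 85°  [△DXP]

∠DXP = 85°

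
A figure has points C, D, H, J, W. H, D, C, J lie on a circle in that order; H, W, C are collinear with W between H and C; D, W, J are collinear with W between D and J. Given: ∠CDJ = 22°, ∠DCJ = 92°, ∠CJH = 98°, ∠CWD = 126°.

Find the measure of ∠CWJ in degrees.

∠CWJ = 54°

1. ∠CHJ = 22°  [same arc CJ]
2. ∠CJD = 66°  [△DCJ]
3. ∠HCJ = 60°  [△HCJ]
4. ∠CWJ = 54°  [△CWJ]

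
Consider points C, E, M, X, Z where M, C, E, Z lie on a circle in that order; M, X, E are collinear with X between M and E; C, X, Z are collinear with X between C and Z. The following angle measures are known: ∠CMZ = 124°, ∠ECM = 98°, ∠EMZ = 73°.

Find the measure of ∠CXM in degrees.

1. ∠CEZ = 56°  [cyclic MCEZ, opposite ∠M+∠E]
2. ∠EZM = 82°  [cyclic MCEZ, opposite ∠C+∠Z]
3. ∠ECZ = 73°  [same arc EZ]
4. ∠MEZ = 25°  [△MEZ]
5. ∠CZE = 51°  [△CEZ]
6. ∠MCZ = 25°  [same arc MZ]
7. ∠CME = 51°  [same arc CE]
8. ∠CXM = 104°  [△MXC]

∠CXM = 104°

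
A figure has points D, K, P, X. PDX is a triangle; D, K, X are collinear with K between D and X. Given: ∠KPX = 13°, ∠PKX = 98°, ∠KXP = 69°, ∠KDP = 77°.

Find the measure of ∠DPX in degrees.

1. ∠DXP = 69°  [K on ray XD]
2. ∠PDX = 77°  [K on ray DX]
3. ∠DPX = 34°  [△PDX]

∠DPX = 34°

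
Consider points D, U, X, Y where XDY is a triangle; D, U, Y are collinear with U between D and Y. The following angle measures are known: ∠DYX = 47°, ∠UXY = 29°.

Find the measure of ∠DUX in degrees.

∠DUX = 76°

1. ∠UYX = 47°  [U on ray YD]
2. ∠XUY = 104°  [△XUY]
3. ∠DUX = 76°  [linear pair at U on DY]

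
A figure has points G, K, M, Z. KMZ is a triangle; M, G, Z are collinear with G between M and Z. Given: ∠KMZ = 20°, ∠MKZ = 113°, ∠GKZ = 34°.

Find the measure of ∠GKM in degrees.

1. ∠KZM = 47°  [△KMZ]
2. ∠GMK = 20°  [G on ray MZ]
3. ∠GZK = 47°  [G on ray ZM]
4. ∠KGZ = 99°  [△KGZ]
5. ∠KGM = 81°  [linear pair at G on MZ]
6. ∠GKM = 79°  [△KMG]

∠GKM = 79°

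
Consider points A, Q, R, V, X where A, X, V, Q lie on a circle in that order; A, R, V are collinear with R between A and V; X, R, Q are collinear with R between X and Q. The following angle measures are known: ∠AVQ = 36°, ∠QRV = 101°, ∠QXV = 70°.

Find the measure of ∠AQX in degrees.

1. ∠ARQ = 79°  [linear pair at R on AV]
2. ∠QAV = 70°  [same arc VQ]
3. ∠AQX = 31°  [△ARQ]

∠AQX = 31°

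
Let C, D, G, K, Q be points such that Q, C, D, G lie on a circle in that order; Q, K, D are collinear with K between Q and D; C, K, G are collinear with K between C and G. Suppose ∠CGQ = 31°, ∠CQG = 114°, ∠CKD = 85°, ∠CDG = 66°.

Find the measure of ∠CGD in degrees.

∠CGD = 50°

1. ∠CDQ = 31°  [same arc QC]
2. ∠DCG = 64°  [△CKD]
3. ∠CGD = 50°  [△CDG]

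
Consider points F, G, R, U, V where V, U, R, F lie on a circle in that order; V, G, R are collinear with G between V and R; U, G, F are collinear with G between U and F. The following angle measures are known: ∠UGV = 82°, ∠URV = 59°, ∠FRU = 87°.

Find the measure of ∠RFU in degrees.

1. ∠RGU = 98°  [linear pair at G on VR]
2. ∠FUR = 23°  [△UGR]
3. ∠RFU = 70°  [△URF]

∠RFU = 70°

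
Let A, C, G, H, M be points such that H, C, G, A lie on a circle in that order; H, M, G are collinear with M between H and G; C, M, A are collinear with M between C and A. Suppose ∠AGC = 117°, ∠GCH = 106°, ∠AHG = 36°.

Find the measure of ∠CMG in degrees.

∠CMG = 97°

1. ∠GAH = 74°  [cyclic HCGA, opposite ∠C+∠A]
2. ∠ACG = 36°  [same arc GA]
3. ∠AGH = 70°  [△HGA]
4. ∠CAG = 27°  [△CGA]
5. ∠ACH = 70°  [same arc HA]
6. ∠CHG = 27°  [same arc CG]
7. ∠CMH = 83°  [△HMC]
8. ∠CMG = 97°  [linear pair at M on HG]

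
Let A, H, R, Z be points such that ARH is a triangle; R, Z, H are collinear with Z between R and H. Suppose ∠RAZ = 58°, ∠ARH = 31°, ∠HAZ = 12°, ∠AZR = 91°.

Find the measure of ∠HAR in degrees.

∠HAR = 70°

1. ∠AZH = 89°  [linear pair at Z on RH]
2. ∠AHZ = 79°  [△AZH]
3. ∠AHR = 79°  [Z on ray HR]
4. ∠HAR = 70°  [△ARH]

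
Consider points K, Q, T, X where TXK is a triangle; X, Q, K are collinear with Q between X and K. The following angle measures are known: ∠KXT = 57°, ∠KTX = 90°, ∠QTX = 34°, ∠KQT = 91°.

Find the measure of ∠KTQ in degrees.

∠KTQ = 56°

1. ∠TKX = 33°  [△TXK]
2. ∠QKT = 33°  [Q on ray KX]
3. ∠KTQ = 56°  [△TQK]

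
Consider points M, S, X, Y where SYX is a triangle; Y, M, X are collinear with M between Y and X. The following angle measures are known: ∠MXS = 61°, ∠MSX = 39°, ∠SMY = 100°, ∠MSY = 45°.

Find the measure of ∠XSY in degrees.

∠XSY = 84°

1. ∠SXY = 61°  [M on ray XY]
2. ∠MYS = 35°  [△SYM]
3. ∠SYX = 35°  [M on ray YX]
4. ∠XSY = 84°  [△SYX]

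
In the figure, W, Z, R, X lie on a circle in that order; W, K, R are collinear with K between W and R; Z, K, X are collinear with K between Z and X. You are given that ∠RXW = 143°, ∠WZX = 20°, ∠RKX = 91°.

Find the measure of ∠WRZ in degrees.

∠WRZ = 74°

1. ∠WRX = 20°  [same arc WX]
2. ∠WKZ = 91°  [vertical angles at K]
3. ∠RWX = 17°  [△WRX]
4. ∠RKZ = 89°  [linear pair at K on WR]
5. ∠RZX = 17°  [same arc RX]
6. ∠WRZ = 74°  [△ZKR]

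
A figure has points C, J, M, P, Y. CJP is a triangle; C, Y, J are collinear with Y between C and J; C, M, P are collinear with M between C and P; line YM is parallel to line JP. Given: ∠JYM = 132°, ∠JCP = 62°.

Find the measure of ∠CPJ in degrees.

∠CPJ = 70°

1. ∠CYM = 48°  [linear pair at Y on CJ]
2. ∠MCY = 62°  [Y on CJ, M on CP]
3. ∠CMY = 70°  [△CYM]
4. ∠CPJ = 70°  [YM∥JP, corresponding at M]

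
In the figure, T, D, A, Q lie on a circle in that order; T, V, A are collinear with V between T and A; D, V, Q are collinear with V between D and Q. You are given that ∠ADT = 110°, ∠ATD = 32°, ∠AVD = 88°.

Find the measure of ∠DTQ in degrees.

∠DTQ = 86°

1. ∠DAT = 38°  [△TDA]
2. ∠DVT = 92°  [linear pair at V on TA]
3. ∠DQT = 38°  [same arc TD]
4. ∠QDT = 56°  [△TVD]
5. ∠DTQ = 86°  [△TDQ]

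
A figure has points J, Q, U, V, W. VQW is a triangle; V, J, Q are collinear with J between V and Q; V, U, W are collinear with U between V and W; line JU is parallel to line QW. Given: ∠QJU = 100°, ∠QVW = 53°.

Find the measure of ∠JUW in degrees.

∠JUW = 133°

1. ∠UJV = 80°  [linear pair at J on VQ]
2. ∠JVU = 53°  [J on VQ, U on VW]
3. ∠JUV = 47°  [△VJU]
4. ∠JUW = 133°  [linear pair at U on VW]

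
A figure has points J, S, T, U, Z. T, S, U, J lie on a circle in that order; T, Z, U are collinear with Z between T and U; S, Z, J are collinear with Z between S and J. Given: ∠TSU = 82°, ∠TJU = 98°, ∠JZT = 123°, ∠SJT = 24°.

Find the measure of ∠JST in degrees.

∠JST = 49°

1. ∠SZU = 123°  [vertical angles at Z]
2. ∠SUT = 24°  [same arc TS]
3. ∠SZT = 57°  [linear pair at Z on TU]
4. ∠STU = 74°  [△TSU]
5. ∠JST = 49°  [△TZS]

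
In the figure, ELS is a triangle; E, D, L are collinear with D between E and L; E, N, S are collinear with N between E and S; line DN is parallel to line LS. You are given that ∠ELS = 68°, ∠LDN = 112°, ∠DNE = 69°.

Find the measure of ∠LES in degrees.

1. ∠EDN = 68°  [DN∥LS, corresponding at D]
2. ∠DEN = 43°  [△EDN]
3. ∠LES = 43°  [D on EL, N on ES]

∠LES = 43°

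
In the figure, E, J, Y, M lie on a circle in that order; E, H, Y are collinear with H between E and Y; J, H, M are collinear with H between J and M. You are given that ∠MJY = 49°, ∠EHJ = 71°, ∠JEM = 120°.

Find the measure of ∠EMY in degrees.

1. ∠MEY = 49°  [same arc YM]
2. ∠MHY = 71°  [vertical angles at H]
3. ∠JYM = 60°  [cyclic EJYM, opposite ∠E+∠Y]
4. ∠JMY = 71°  [△JYM]
5. ∠EYM = 38°  [△YHM]
6. ∠EMY = 93°  [△EYM]

∠EMY = 93°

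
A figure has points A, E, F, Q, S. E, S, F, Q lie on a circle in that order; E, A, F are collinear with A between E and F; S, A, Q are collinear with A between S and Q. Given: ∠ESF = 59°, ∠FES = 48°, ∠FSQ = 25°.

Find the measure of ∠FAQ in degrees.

∠FAQ = 98°

1. ∠EQF = 121°  [cyclic ESFQ, opposite ∠S+∠Q]
2. ∠FQS = 48°  [same arc SF]
3. ∠FEQ = 25°  [same arc FQ]
4. ∠EFQ = 34°  [△EFQ]
5. ∠FAQ = 98°  [△FAQ]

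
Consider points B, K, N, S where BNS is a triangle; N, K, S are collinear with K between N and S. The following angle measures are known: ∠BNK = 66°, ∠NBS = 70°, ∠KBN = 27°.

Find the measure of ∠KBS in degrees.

∠KBS = 43°

1. ∠BKN = 87°  [△BNK]
2. ∠BNS = 66°  [K on ray NS]
3. ∠BSN = 44°  [△BNS]
4. ∠BKS = 93°  [linear pair at K on NS]
5. ∠BSK = 44°  [K on ray SN]
6. ∠KBS = 43°  [△BKS]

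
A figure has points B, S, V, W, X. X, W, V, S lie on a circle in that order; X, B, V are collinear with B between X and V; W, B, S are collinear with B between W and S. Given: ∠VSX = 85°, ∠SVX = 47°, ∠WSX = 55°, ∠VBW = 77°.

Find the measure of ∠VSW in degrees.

1. ∠SWX = 47°  [same arc XS]
2. ∠WVX = 55°  [same arc XW]
3. ∠SXW = 78°  [△XWS]
4. ∠SWV = 48°  [△WBV]
5. ∠SVW = 102°  [cyclic XWVS, opposite ∠X+∠V]
6. ∠VSW = 30°  [△WVS]

∠VSW = 30°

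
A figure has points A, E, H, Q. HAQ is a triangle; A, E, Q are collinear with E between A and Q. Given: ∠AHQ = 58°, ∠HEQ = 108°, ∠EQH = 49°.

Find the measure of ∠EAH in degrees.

∠EAH = 73°

1. ∠AQH = 49°  [E on ray QA]
2. ∠HAQ = 73°  [△HAQ]
3. ∠EAH = 73°  [E on ray AQ]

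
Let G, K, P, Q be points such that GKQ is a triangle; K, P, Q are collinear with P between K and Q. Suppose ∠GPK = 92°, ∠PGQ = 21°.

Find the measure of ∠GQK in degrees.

1. ∠GPQ = 88°  [linear pair at P on KQ]
2. ∠GQP = 71°  [△GPQ]
3. ∠GQK = 71°  [P on ray QK]

∠GQK = 71°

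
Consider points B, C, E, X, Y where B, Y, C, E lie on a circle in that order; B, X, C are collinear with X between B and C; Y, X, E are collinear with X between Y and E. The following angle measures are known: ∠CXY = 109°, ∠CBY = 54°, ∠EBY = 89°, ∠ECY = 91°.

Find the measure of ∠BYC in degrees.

∠BYC = 90°

1. ∠BXY = 71°  [linear pair at X on BC]
2. ∠BYE = 55°  [△BXY]
3. ∠BEY = 36°  [△BYE]
4. ∠BCY = 36°  [same arc BY]
5. ∠BYC = 90°  [△BYC]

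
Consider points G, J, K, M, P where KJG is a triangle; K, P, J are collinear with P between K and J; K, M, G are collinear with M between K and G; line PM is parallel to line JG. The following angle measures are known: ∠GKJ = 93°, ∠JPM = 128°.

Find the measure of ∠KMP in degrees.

∠KMP = 35°

1. ∠MKP = 93°  [P on KJ, M on KG]
2. ∠KPM = 52°  [linear pair at P on KJ]
3. ∠KMP = 35°  [△KPM]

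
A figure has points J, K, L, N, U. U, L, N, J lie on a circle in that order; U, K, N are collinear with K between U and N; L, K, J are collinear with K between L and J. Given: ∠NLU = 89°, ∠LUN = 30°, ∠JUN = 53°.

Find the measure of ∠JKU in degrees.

1. ∠LNU = 61°  [△ULN]
2. ∠LJU = 61°  [same arc UL]
3. ∠JKU = 66°  [△UKJ]

∠JKU = 66°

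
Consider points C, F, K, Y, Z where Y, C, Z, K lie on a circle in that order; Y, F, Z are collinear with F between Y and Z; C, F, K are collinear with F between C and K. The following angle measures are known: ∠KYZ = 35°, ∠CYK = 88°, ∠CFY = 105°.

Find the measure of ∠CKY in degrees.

1. ∠KCZ = 35°  [same arc ZK]
2. ∠CFZ = 75°  [linear pair at F on YZ]
3. ∠CZY = 70°  [△CFZ]
4. ∠CKY = 70°  [same arc YC]

∠CKY = 70°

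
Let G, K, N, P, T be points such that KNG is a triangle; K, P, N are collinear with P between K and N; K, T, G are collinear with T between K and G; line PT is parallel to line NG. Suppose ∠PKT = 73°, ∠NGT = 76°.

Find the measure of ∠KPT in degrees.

1. ∠GKN = 73°  [P on KN, T on KG]
2. ∠KGN = 76°  [T on ray GK]
3. ∠GNK = 31°  [△KNG]
4. ∠KPT = 31°  [PT∥NG, corresponding at P]

∠KPT = 31°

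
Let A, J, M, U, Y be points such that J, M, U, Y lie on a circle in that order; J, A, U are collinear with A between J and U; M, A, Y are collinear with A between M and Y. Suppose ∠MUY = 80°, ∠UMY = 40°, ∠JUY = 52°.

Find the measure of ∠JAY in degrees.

∠JAY = 112°

1. ∠MJY = 100°  [cyclic JMUY, opposite ∠J+∠U]
2. ∠UJY = 40°  [same arc UY]
3. ∠JMY = 52°  [same arc JY]
4. ∠JYM = 28°  [△JMY]
5. ∠JAY = 112°  [△JAY]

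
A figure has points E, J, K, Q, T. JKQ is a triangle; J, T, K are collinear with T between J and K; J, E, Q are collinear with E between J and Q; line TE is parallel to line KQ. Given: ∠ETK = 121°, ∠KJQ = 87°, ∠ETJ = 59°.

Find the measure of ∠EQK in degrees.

∠EQK = 34°

1. ∠EJT = 87°  [T on JK, E on JQ]
2. ∠JET = 34°  [△JTE]
3. ∠QET = 146°  [linear pair at E on JQ]
4. ∠EQK = 34°  [TE∥KQ, co-interior at Q–E]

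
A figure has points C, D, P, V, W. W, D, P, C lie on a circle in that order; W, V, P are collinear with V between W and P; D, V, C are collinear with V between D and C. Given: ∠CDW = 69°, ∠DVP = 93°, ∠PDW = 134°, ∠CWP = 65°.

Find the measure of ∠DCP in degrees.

∠DCP = 24°

1. ∠CPW = 69°  [same arc WC]
2. ∠CVW = 93°  [vertical angles at V]
3. ∠CVP = 87°  [linear pair at V on WP]
4. ∠DCP = 24°  [△PVC]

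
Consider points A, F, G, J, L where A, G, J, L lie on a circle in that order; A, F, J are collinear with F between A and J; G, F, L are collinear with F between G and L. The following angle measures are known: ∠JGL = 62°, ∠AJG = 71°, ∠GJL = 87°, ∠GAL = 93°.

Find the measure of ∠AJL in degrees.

1. ∠ALG = 71°  [same arc AG]
2. ∠AGL = 16°  [△AGL]
3. ∠AJL = 16°  [same arc AL]

∠AJL = 16°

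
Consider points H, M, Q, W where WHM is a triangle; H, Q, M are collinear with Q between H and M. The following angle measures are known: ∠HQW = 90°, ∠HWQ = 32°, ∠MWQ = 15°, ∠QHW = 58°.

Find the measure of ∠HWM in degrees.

∠HWM = 47°

1. ∠MQW = 90°  [linear pair at Q on HM]
2. ∠QMW = 75°  [△WQM]
3. ∠MHW = 58°  [Q on ray HM]
4. ∠HMW = 75°  [Q on ray MH]
5. ∠HWM = 47°  [△WHM]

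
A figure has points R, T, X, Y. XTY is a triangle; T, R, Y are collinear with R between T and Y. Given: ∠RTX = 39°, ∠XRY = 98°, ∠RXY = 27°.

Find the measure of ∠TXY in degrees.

∠TXY = 86°

1. ∠XTY = 39°  [R on ray TY]
2. ∠RYX = 55°  [△XRY]
3. ∠TYX = 55°  [R on ray YT]
4. ∠TXY = 86°  [△XTY]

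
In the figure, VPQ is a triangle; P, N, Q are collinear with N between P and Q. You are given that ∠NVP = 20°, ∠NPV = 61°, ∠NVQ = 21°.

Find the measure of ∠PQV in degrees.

1. ∠PNV = 99°  [△VPN]
2. ∠QNV = 81°  [linear pair at N on PQ]
3. ∠NQV = 78°  [△VNQ]
4. ∠PQV = 78°  [N on ray QP]

∠PQV = 78°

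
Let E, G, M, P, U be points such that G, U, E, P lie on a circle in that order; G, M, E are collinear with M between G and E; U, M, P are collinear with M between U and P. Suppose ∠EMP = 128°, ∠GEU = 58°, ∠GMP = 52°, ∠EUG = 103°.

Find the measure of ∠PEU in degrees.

∠PEU = 91°

1. ∠GMU = 128°  [vertical angles at M]
2. ∠GPU = 58°  [same arc GU]
3. ∠EGU = 19°  [△GUE]
4. ∠GUP = 33°  [△GMU]
5. ∠PGU = 89°  [△GUP]
6. ∠PEU = 91°  [cyclic GUEP, opposite ∠G+∠E]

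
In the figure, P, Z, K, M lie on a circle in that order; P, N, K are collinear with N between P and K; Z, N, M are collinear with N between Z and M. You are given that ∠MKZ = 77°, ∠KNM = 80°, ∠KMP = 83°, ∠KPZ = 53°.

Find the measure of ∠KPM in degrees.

1. ∠MPZ = 103°  [cyclic PZKM, opposite ∠P+∠K]
2. ∠PNZ = 80°  [vertical angles at N]
3. ∠MNP = 100°  [linear pair at N on PK]
4. ∠MZP = 47°  [△PNZ]
5. ∠PMZ = 30°  [△PZM]
6. ∠KPM = 50°  [△PNM]

∠KPM = 50°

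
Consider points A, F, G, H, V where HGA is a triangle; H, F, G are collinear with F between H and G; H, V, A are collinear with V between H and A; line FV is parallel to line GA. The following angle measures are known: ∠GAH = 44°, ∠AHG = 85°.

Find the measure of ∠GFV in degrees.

∠GFV = 129°

1. ∠AGH = 51°  [△HGA]
2. ∠HFV = 51°  [FV∥GA, corresponding at F]
3. ∠GFV = 129°  [linear pair at F on HG]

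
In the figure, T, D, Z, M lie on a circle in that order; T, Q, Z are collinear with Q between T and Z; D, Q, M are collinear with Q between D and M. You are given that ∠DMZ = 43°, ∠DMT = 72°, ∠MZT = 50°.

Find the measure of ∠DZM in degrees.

∠DZM = 122°

1. ∠MDT = 50°  [same arc TM]
2. ∠DTM = 58°  [△TDM]
3. ∠DZM = 122°  [cyclic TDZM, opposite ∠T+∠Z]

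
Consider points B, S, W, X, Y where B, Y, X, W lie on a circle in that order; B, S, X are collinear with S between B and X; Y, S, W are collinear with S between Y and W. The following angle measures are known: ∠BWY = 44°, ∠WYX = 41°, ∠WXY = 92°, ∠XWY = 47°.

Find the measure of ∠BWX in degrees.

∠BWX = 91°

1. ∠BXY = 44°  [same arc BY]
2. ∠XBY = 47°  [same arc YX]
3. ∠BYX = 89°  [△BYX]
4. ∠BWX = 91°  [cyclic BYXW, opposite ∠Y+∠W]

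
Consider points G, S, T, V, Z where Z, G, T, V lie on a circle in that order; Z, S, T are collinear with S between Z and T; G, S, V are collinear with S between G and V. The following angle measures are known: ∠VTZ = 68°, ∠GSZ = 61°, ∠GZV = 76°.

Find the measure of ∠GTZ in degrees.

∠GTZ = 36°

1. ∠VGZ = 68°  [same arc ZV]
2. ∠GVZ = 36°  [△ZGV]
3. ∠GTZ = 36°  [same arc ZG]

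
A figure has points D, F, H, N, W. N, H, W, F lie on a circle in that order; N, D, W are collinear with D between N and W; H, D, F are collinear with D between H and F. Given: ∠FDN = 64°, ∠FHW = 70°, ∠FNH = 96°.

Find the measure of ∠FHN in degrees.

∠FHN = 38°

1. ∠FNW = 70°  [same arc WF]
2. ∠HFN = 46°  [△NDF]
3. ∠FHN = 38°  [△NHF]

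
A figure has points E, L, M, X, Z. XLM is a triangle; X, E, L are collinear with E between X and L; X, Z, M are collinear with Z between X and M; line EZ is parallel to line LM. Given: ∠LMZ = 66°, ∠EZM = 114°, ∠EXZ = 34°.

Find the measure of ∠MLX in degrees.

∠MLX = 80°

1. ∠LMX = 66°  [Z on ray MX]
2. ∠LXM = 34°  [E on XL, Z on XM]
3. ∠MLX = 80°  [△XLM]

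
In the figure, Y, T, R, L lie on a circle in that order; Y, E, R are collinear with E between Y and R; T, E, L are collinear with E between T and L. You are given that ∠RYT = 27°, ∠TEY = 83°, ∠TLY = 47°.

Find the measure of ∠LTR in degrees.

1. ∠RET = 97°  [linear pair at E on YR]
2. ∠TRY = 47°  [same arc YT]
3. ∠LTR = 36°  [△TER]

∠LTR = 36°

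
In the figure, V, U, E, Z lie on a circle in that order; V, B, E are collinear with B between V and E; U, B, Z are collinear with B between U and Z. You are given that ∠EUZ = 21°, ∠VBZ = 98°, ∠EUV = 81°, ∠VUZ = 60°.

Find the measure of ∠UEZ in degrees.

1. ∠EVZ = 21°  [same arc EZ]
2. ∠UZV = 61°  [△VBZ]
3. ∠UVZ = 59°  [△VUZ]
4. ∠UEZ = 121°  [cyclic VUEZ, opposite ∠V+∠E]

∠UEZ = 121°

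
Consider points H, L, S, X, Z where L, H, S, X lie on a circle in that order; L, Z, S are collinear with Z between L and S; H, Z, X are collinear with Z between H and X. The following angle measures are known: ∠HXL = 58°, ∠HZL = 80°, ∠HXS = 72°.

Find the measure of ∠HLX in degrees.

∠HLX = 94°

1. ∠HLS = 72°  [same arc HS]
2. ∠LHX = 28°  [△LZH]
3. ∠HLX = 94°  [△LHX]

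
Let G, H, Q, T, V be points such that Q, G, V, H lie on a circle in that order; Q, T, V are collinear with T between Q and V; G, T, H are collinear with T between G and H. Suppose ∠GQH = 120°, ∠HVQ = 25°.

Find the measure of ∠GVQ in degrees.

∠GVQ = 35°

1. ∠HGQ = 25°  [same arc QH]
2. ∠GHQ = 35°  [△QGH]
3. ∠GVQ = 35°  [same arc QG]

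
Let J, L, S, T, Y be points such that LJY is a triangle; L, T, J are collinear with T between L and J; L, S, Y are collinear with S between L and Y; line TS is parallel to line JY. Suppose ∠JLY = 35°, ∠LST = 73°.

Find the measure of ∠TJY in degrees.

∠TJY = 72°

1. ∠SLT = 35°  [T on LJ, S on LY]
2. ∠LTS = 72°  [△LTS]
3. ∠JTS = 108°  [linear pair at T on LJ]
4. ∠TJY = 72°  [TS∥JY, co-interior at J–T]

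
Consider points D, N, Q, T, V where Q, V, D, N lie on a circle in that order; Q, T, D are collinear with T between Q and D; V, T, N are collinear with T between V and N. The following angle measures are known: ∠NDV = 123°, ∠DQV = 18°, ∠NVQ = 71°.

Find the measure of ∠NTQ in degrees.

1. ∠DNV = 18°  [same arc VD]
2. ∠NDQ = 71°  [same arc QN]
3. ∠DTN = 91°  [△DTN]
4. ∠NTQ = 89°  [linear pair at T on QD]

∠NTQ = 89°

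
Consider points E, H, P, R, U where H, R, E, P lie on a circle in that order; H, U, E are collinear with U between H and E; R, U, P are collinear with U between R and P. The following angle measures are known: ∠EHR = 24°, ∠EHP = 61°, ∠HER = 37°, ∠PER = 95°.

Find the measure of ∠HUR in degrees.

1. ∠ERP = 61°  [same arc EP]
2. ∠EUR = 82°  [△RUE]
3. ∠HUR = 98°  [linear pair at U on HE]

∠HUR = 98°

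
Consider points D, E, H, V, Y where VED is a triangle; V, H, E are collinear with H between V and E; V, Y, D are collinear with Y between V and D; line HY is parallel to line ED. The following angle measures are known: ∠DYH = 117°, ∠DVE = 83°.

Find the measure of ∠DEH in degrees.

1. ∠HYV = 63°  [linear pair at Y on VD]
2. ∠HVY = 83°  [H on VE, Y on VD]
3. ∠VHY = 34°  [△VHY]
4. ∠EHY = 146°  [linear pair at H on VE]
5. ∠DEH = 34°  [HY∥ED, co-interior at E–H]

∠DEH = 34°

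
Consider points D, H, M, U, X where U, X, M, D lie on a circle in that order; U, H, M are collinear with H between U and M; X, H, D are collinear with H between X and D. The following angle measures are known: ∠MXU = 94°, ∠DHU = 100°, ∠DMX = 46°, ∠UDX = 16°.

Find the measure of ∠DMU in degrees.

∠DMU = 30°

1. ∠MDU = 86°  [cyclic UXMD, opposite ∠X+∠D]
2. ∠DUM = 64°  [△UHD]
3. ∠DMU = 30°  [△UMD]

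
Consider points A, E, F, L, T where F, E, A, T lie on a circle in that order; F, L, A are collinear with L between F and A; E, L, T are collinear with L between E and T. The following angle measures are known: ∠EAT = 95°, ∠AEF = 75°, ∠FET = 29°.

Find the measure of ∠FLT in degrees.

1. ∠EFT = 85°  [cyclic FEAT, opposite ∠F+∠A]
2. ∠ATF = 105°  [cyclic FEAT, opposite ∠E+∠T]
3. ∠FAT = 29°  [same arc FT]
4. ∠ETF = 66°  [△FET]
5. ∠AFT = 46°  [△FAT]
6. ∠FLT = 68°  [△FLT]

∠FLT = 68°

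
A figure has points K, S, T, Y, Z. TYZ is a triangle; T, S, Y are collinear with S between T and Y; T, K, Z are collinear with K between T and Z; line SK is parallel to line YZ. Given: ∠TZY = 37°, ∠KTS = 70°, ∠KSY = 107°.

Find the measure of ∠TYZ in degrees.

∠TYZ = 73°

1. ∠SKT = 37°  [SK∥YZ, corresponding at K]
2. ∠KST = 73°  [△TSK]
3. ∠TYZ = 73°  [SK∥YZ, corresponding at S]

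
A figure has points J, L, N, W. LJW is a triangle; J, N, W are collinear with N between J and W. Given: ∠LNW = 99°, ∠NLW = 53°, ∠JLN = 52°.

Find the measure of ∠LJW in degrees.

1. ∠JNL = 81°  [linear pair at N on JW]
2. ∠LJN = 47°  [△LJN]
3. ∠LJW = 47°  [N on ray JW]

∠LJW = 47°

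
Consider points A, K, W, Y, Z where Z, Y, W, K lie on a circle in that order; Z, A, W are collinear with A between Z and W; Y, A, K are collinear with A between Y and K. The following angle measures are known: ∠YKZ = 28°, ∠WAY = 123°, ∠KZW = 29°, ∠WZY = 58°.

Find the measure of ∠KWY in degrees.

∠KWY = 93°

1. ∠YWZ = 28°  [same arc ZY]
2. ∠KYW = 29°  [△YAW]
3. ∠WKY = 58°  [same arc YW]
4. ∠KWY = 93°  [△YWK]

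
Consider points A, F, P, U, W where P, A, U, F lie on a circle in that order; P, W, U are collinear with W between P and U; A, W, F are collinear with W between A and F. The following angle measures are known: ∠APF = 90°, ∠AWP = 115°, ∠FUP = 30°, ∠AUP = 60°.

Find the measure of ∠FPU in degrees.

1. ∠FWU = 115°  [vertical angles at W]
2. ∠AFP = 60°  [same arc PA]
3. ∠FWP = 65°  [linear pair at W on PU]
4. ∠FPU = 55°  [△PWF]

∠FPU = 55°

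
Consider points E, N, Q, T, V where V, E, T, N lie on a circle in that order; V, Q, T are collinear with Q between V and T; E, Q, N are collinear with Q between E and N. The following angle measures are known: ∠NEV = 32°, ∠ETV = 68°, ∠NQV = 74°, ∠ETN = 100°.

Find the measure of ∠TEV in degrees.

1. ∠NTV = 32°  [same arc VN]
2. ∠ENV = 68°  [same arc VE]
3. ∠NVT = 38°  [△VQN]
4. ∠TNV = 110°  [△VTN]
5. ∠TEV = 70°  [cyclic VETN, opposite ∠E+∠N]

∠TEV = 70°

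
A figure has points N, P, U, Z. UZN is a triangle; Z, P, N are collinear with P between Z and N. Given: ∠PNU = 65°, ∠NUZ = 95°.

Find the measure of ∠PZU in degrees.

1. ∠UNZ = 65°  [P on ray NZ]
2. ∠NZU = 20°  [△UZN]
3. ∠PZU = 20°  [P on ray ZN]

∠PZU = 20°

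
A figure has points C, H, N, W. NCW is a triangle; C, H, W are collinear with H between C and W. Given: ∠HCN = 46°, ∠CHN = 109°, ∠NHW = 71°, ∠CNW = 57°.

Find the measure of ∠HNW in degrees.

1. ∠NCW = 46°  [H on ray CW]
2. ∠CWN = 77°  [△NCW]
3. ∠HWN = 77°  [H on ray WC]
4. ∠HNW = 32°  [△NHW]

∠HNW = 32°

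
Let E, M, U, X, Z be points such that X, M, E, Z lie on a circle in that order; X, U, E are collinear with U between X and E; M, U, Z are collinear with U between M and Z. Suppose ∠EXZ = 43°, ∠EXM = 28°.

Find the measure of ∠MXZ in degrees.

1. ∠EMZ = 43°  [same arc EZ]
2. ∠EZM = 28°  [same arc ME]
3. ∠MEZ = 109°  [△MEZ]
4. ∠MXZ = 71°  [cyclic XMEZ, opposite ∠X+∠E]

∠MXZ = 71°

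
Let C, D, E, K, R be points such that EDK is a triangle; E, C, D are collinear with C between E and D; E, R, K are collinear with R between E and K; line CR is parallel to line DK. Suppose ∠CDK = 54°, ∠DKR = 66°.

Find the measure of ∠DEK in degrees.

1. ∠EDK = 54°  [C on ray DE]
2. ∠DKE = 66°  [R on ray KE]
3. ∠DEK = 60°  [△EDK]

∠DEK = 60°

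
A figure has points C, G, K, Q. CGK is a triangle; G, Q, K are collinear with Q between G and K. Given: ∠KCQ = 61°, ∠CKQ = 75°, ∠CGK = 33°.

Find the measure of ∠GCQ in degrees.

∠GCQ = 11°

1. ∠CQK = 44°  [△CQK]
2. ∠CGQ = 33°  [Q on ray GK]
3. ∠CQG = 136°  [linear pair at Q on GK]
4. ∠GCQ = 11°  [△CGQ]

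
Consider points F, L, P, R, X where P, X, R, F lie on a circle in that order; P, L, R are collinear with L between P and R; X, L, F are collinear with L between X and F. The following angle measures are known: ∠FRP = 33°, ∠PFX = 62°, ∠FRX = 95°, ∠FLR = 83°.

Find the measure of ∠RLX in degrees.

∠RLX = 97°

1. ∠RFX = 64°  [△RLF]
2. ∠PRX = 62°  [same arc PX]
3. ∠FXR = 21°  [△XRF]
4. ∠RLX = 97°  [△XLR]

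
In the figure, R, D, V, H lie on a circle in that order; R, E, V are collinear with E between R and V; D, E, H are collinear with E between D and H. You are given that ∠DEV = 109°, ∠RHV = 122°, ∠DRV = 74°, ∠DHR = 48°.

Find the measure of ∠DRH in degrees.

∠DRH = 97°

1. ∠DER = 71°  [linear pair at E on RV]
2. ∠HDR = 35°  [△RED]
3. ∠DRH = 97°  [△RDH]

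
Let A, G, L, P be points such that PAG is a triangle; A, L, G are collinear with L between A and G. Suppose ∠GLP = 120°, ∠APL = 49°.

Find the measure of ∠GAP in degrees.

∠GAP = 71°

1. ∠ALP = 60°  [linear pair at L on AG]
2. ∠LAP = 71°  [△PAL]
3. ∠GAP = 71°  [L on ray AG]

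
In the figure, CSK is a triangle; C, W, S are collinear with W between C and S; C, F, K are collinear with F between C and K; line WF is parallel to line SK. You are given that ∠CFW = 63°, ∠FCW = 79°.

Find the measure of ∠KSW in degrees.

∠KSW = 38°

1. ∠CWF = 38°  [△CWF]
2. ∠FWS = 142°  [linear pair at W on CS]
3. ∠KSW = 38°  [WF∥SK, co-interior at S–W]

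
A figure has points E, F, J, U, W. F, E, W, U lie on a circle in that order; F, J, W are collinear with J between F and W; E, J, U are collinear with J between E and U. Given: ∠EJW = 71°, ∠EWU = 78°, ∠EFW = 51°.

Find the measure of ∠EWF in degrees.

∠EWF = 58°

1. ∠EJF = 109°  [linear pair at J on FW]
2. ∠EFU = 102°  [cyclic FEWU, opposite ∠F+∠W]
3. ∠FEU = 20°  [△FJE]
4. ∠EUF = 58°  [△FEU]
5. ∠EWF = 58°  [same arc FE]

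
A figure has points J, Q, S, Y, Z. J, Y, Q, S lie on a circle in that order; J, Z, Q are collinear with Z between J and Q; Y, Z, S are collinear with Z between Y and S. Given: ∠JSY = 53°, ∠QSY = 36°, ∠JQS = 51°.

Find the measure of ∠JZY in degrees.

1. ∠QJY = 36°  [same arc YQ]
2. ∠JYS = 51°  [same arc JS]
3. ∠JZY = 93°  [△JZY]

∠JZY = 93°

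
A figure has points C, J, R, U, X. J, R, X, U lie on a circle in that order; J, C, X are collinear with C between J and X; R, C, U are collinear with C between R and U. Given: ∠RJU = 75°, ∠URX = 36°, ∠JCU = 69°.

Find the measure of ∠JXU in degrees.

1. ∠RXU = 105°  [cyclic JRXU, opposite ∠J+∠X]
2. ∠RUX = 39°  [△RXU]
3. ∠UCX = 111°  [linear pair at C on JX]
4. ∠JXU = 30°  [△XCU]

∠JXU = 30°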